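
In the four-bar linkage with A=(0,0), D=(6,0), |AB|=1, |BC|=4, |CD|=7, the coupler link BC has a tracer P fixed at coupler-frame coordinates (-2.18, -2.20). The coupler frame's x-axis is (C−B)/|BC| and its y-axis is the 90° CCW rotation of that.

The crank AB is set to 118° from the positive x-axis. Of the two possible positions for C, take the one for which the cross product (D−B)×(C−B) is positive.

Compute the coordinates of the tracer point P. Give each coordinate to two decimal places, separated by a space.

0.93 -1.88

A=(0,0), D=(6.00,0)
B = A + 1.00·(cos118°, sin118°) = (-0.4695, 0.8829)
|BD| = 6.5294
circle(B,4.00) ∩ circle(D,7.00): a=0.7377, h=3.9314
  candidates: C₊=(0.7931,4.6785) cross=25.670; C₋=(-0.2702,-3.1121) cross=-25.670
  mode + wants cross > 0 → take C=(0.7931,4.6785) (cross=25.670)
ex = (C−B)/|BC| = (0.3156,0.9489); ey = (-0.9489,0.3156)
P = B + -2.18·ex + -2.20·ey = (0.9300,-1.8800)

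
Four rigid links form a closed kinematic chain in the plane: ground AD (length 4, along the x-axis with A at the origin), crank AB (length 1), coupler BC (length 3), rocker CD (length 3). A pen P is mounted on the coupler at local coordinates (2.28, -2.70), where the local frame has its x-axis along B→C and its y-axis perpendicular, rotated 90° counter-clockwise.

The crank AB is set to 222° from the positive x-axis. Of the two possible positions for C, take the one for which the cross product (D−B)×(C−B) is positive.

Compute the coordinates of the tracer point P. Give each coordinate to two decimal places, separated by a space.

A=(0,0), D=(4.00,0)
B = A + 1.00·(cos222°, sin222°) = (-0.7431, -0.6691)
|BD| = 4.7901
circle(B,3.00) ∩ circle(D,3.00): a=2.3951, h=1.8066
  candidates: C₊=(1.3761,1.4543) cross=8.654; C₋=(1.8808,-2.1234) cross=-8.654
  mode + wants cross > 0 → take C=(1.3761,1.4543) (cross=8.654)
ex = (C−B)/|BC| = (0.7064,0.7078); ey = (-0.7078,0.7064)
P = B + 2.28·ex + -2.70·ey = (2.7785,-0.9626)

2.78 -0.96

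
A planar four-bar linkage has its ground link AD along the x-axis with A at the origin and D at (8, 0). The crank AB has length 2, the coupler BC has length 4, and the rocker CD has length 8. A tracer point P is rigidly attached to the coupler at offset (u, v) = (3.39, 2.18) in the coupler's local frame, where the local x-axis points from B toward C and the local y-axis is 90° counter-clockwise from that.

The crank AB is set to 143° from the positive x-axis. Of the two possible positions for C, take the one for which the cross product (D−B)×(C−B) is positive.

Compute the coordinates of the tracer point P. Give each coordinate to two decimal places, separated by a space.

A=(0,0), D=(8.00,0)
B = A + 2.00·(cos143°, sin143°) = (-1.5973, 1.2036)
|BD| = 9.6725
circle(B,4.00) ∩ circle(D,8.00): a=2.3550, h=3.2333
  candidates: C₊=(1.1417,4.1187) cross=31.274; C₋=(0.3370,-2.2976) cross=-31.274
  mode + wants cross > 0 → take C=(1.1417,4.1187) (cross=31.274)
ex = (C−B)/|BC| = (0.6847,0.7288); ey = (-0.7288,0.6847)
P = B + 3.39·ex + 2.18·ey = (-0.8647,5.1669)

-0.86 5.17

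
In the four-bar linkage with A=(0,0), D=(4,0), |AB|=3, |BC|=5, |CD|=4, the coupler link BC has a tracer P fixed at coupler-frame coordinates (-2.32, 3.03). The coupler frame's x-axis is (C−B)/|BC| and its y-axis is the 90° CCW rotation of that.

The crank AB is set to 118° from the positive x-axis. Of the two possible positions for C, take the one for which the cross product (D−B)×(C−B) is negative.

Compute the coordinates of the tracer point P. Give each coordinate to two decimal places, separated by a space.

A=(0,0), D=(4.00,0)
B = A + 3.00·(cos118°, sin118°) = (-1.4084, 2.6488)
|BD| = 6.0222
circle(B,5.00) ∩ circle(D,4.00): a=3.7583, h=3.2977
  candidates: C₊=(3.4173,3.9573) cross=19.860; C₋=(0.5164,-1.9658) cross=-19.860
  mode - wants cross < 0 → take C=(0.5164,-1.9658) (cross=-19.860)
ex = (C−B)/|BC| = (0.3850,-0.9229); ey = (0.9229,0.3850)
P = B + -2.32·ex + 3.03·ey = (0.4950,5.9565)

0.49 5.96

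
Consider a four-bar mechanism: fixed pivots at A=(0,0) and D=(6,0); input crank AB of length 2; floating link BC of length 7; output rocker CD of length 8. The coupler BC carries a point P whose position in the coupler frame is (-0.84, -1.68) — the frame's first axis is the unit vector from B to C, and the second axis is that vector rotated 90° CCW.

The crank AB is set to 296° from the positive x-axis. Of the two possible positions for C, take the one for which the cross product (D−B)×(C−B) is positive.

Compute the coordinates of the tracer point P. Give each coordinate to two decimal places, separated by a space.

A=(0,0), D=(6.00,0)
B = A + 2.00·(cos296°, sin296°) = (0.8767, -1.7976)
|BD| = 5.4295
circle(B,7.00) ∩ circle(D,8.00): a=1.3334, h=6.8718
  candidates: C₊=(-0.1402,5.1281) cross=37.310; C₋=(4.4101,-7.8404) cross=-37.310
  mode + wants cross > 0 → take C=(-0.1402,5.1281) (cross=37.310)
ex = (C−B)/|BC| = (-0.1453,0.9894); ey = (-0.9894,-0.1453)
P = B + -0.84·ex + -1.68·ey = (2.6610,-2.3846)

2.66 -2.38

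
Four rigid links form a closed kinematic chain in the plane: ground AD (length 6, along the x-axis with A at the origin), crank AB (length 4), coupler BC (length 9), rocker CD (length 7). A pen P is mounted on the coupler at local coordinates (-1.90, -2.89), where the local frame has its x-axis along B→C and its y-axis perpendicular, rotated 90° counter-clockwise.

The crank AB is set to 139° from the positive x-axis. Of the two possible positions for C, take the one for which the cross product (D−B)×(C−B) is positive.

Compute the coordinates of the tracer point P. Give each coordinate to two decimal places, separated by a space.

A=(0,0), D=(6.00,0)
B = A + 4.00·(cos139°, sin139°) = (-3.0188, 2.6242)
|BD| = 9.3929
circle(B,9.00) ∩ circle(D,7.00): a=6.3999, h=6.3279
  candidates: C₊=(4.8941,6.9121) cross=59.437; C₋=(1.3583,-5.2397) cross=-59.437
  mode + wants cross > 0 → take C=(4.8941,6.9121) (cross=59.437)
ex = (C−B)/|BC| = (0.8792,0.4764); ey = (-0.4764,0.8792)
P = B + -1.90·ex + -2.89·ey = (-3.3125,-0.8219)

-3.31 -0.82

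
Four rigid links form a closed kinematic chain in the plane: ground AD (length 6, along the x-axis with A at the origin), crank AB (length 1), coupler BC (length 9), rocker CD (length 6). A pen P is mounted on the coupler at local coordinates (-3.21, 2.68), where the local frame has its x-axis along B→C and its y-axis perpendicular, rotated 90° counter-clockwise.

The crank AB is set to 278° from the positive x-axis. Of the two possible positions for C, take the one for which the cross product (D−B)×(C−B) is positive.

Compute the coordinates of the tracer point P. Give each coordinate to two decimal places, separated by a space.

A=(0,0), D=(6.00,0)
B = A + 1.00·(cos278°, sin278°) = (0.1392, -0.9903)
|BD| = 5.9439
circle(B,9.00) ∩ circle(D,6.00): a=6.7573, h=5.9446
  candidates: C₊=(5.8117,5.9970) cross=35.334; C₋=(7.7925,-5.7260) cross=-35.334
  mode + wants cross > 0 → take C=(5.8117,5.9970) (cross=35.334)
ex = (C−B)/|BC| = (0.6303,0.7764); ey = (-0.7764,0.6303)
P = B + -3.21·ex + 2.68·ey = (-3.9647,-1.7933)

-3.96 -1.79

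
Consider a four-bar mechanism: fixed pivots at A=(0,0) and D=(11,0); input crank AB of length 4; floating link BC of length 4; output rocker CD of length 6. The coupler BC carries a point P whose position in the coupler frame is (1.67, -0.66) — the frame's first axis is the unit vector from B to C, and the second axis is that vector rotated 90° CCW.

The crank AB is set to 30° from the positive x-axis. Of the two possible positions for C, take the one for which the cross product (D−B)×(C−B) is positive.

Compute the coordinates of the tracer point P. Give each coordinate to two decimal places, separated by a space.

5.22 2.40

A=(0,0), D=(11.00,0)
B = A + 4.00·(cos30°, sin30°) = (3.4641, 2.0000)
|BD| = 7.7968
circle(B,4.00) ∩ circle(D,6.00): a=2.6158, h=3.0261
  candidates: C₊=(6.7686,4.2539) cross=23.594; C₋=(5.2161,-1.5959) cross=-23.594
  mode + wants cross > 0 → take C=(6.7686,4.2539) (cross=23.594)
ex = (C−B)/|BC| = (0.8261,0.5635); ey = (-0.5635,0.8261)
P = B + 1.67·ex + -0.66·ey = (5.2156,2.3958)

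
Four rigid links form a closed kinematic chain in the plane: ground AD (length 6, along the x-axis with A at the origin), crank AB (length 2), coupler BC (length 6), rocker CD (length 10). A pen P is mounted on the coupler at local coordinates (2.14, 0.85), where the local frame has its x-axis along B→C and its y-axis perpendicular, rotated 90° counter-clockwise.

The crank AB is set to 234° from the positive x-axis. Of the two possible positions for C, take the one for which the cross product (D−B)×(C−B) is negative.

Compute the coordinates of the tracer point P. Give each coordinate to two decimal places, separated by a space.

A=(0,0), D=(6.00,0)
B = A + 2.00·(cos234°, sin234°) = (-1.1756, -1.6180)
|BD| = 7.3557
circle(B,6.00) ∩ circle(D,10.00): a=-0.6725, h=5.9622
  candidates: C₊=(-3.1431,4.0502) cross=43.856; C₋=(-0.5201,-7.5821) cross=-43.856
  mode - wants cross < 0 → take C=(-0.5201,-7.5821) (cross=-43.856)
ex = (C−B)/|BC| = (0.1092,-0.9940); ey = (0.9940,0.1092)
P = B + 2.14·ex + 0.85·ey = (-0.0969,-3.6524)

-0.10 -3.65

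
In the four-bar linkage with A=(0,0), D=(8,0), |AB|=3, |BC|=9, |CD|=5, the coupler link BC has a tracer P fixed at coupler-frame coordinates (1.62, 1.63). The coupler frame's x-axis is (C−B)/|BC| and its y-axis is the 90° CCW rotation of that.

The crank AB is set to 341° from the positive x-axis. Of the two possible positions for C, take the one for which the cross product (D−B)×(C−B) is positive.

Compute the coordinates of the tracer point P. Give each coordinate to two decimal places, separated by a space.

A=(0,0), D=(8.00,0)
B = A + 3.00·(cos341°, sin341°) = (2.8366, -0.9767)
|BD| = 5.2550
circle(B,9.00) ∩ circle(D,5.00): a=7.9558, h=4.2078
  candidates: C₊=(9.8716,4.6365) cross=22.112; C₋=(11.4358,-3.6326) cross=-22.112
  mode + wants cross > 0 → take C=(9.8716,4.6365) (cross=22.112)
ex = (C−B)/|BC| = (0.7817,0.6237); ey = (-0.6237,0.7817)
P = B + 1.62·ex + 1.63·ey = (3.0863,1.3078)

3.09 1.31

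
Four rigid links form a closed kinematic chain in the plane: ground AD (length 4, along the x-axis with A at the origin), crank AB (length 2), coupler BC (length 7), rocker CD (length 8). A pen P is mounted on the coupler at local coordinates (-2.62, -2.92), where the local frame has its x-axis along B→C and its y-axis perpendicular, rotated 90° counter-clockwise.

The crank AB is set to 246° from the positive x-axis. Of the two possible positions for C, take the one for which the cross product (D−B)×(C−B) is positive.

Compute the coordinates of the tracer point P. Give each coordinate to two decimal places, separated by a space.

A=(0,0), D=(4.00,0)
B = A + 2.00·(cos246°, sin246°) = (-0.8135, -1.8271)
|BD| = 5.1486
circle(B,7.00) ∩ circle(D,8.00): a=1.1176, h=6.9102
  candidates: C₊=(-2.2209,5.0300) cross=35.578; C₋=(2.6836,-7.8910) cross=-35.578
  mode + wants cross > 0 → take C=(-2.2209,5.0300) (cross=35.578)
ex = (C−B)/|BC| = (-0.2011,0.9796); ey = (-0.9796,-0.2011)
P = B + -2.62·ex + -2.92·ey = (2.5737,-3.8065)

2.57 -3.81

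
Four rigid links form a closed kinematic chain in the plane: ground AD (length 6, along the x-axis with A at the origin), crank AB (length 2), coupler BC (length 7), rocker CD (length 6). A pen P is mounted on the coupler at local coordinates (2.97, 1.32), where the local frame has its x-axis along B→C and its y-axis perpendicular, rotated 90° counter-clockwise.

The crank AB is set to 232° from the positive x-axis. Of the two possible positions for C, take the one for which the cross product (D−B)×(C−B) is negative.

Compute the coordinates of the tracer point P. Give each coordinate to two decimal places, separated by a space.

1.94 -2.30

A=(0,0), D=(6.00,0)
B = A + 2.00·(cos232°, sin232°) = (-1.2313, -1.5760)
|BD| = 7.4011
circle(B,7.00) ∩ circle(D,6.00): a=4.5788, h=5.2948
  candidates: C₊=(2.1149,4.5723) cross=39.187; C₋=(4.3699,-5.7743) cross=-39.187
  mode - wants cross < 0 → take C=(4.3699,-5.7743) (cross=-39.187)
ex = (C−B)/|BC| = (0.8002,-0.5998); ey = (0.5998,0.8002)
P = B + 2.97·ex + 1.32·ey = (1.9369,-2.3011)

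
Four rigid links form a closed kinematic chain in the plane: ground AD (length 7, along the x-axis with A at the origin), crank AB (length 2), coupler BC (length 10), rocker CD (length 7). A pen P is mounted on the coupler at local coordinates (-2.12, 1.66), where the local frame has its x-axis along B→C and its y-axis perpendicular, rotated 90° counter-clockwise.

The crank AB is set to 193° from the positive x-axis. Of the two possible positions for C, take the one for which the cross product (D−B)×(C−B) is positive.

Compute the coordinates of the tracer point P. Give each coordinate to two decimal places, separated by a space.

A=(0,0), D=(7.00,0)
B = A + 2.00·(cos193°, sin193°) = (-1.9487, -0.4499)
|BD| = 8.9600
circle(B,10.00) ∩ circle(D,7.00): a=7.3260, h=6.8066
  candidates: C₊=(5.0262,6.7160) cross=60.987; C₋=(5.7098,-6.8801) cross=-60.987
  mode + wants cross > 0 → take C=(5.0262,6.7160) (cross=60.987)
ex = (C−B)/|BC| = (0.6975,0.7166); ey = (-0.7166,0.6975)
P = B + -2.12·ex + 1.66·ey = (-4.6170,-0.8112)

-4.62 -0.81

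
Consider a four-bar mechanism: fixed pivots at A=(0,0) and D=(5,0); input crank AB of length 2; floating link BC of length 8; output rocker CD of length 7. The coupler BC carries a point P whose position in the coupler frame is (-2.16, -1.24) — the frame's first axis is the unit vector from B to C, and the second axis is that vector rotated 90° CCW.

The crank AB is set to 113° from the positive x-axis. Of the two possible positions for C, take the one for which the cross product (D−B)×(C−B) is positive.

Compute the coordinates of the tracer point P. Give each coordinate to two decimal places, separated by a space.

A=(0,0), D=(5.00,0)
B = A + 2.00·(cos113°, sin113°) = (-0.7815, 1.8410)
|BD| = 6.0675
circle(B,8.00) ∩ circle(D,7.00): a=4.2698, h=6.7652
  candidates: C₊=(5.3398,6.9917) cross=41.048; C₋=(1.2344,-5.9009) cross=-41.048
  mode + wants cross > 0 → take C=(5.3398,6.9917) (cross=41.048)
ex = (C−B)/|BC| = (0.7652,0.6438); ey = (-0.6438,0.7652)
P = B + -2.16·ex + -1.24·ey = (-1.6358,-0.4985)

-1.64 -0.50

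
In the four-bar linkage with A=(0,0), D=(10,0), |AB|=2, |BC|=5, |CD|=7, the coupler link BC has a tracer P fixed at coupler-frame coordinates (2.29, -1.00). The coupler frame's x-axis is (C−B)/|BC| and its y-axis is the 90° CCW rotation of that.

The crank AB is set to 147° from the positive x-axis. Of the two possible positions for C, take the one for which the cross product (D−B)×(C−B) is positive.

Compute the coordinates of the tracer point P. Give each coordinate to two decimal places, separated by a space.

0.74 0.47

A=(0,0), D=(10.00,0)
B = A + 2.00·(cos147°, sin147°) = (-1.6773, 1.0893)
|BD| = 11.7280
circle(B,5.00) ∩ circle(D,7.00): a=4.8408, h=1.2516
  candidates: C₊=(3.2588,1.8858) cross=14.678; C₋=(3.0263,-0.6065) cross=-14.678
  mode + wants cross > 0 → take C=(3.2588,1.8858) (cross=14.678)
ex = (C−B)/|BC| = (0.9872,0.1593); ey = (-0.1593,0.9872)
P = B + 2.29·ex + -1.00·ey = (0.7427,0.4669)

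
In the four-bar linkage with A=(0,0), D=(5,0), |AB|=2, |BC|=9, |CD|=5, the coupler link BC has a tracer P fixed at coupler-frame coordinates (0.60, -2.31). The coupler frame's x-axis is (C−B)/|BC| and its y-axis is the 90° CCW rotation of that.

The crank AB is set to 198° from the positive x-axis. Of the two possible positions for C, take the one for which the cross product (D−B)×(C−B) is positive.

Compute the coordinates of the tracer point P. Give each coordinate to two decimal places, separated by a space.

0.01 -2.05

A=(0,0), D=(5.00,0)
B = A + 2.00·(cos198°, sin198°) = (-1.9021, -0.6180)
|BD| = 6.9297
circle(B,9.00) ∩ circle(D,5.00): a=7.5054, h=4.9667
  candidates: C₊=(5.1304,4.9983) cross=34.418; C₋=(6.0164,-4.8956) cross=-34.418
  mode + wants cross > 0 → take C=(5.1304,4.9983) (cross=34.418)
ex = (C−B)/|BC| = (0.7814,0.6240); ey = (-0.6240,0.7814)
P = B + 0.60·ex + -2.31·ey = (0.0082,-2.0486)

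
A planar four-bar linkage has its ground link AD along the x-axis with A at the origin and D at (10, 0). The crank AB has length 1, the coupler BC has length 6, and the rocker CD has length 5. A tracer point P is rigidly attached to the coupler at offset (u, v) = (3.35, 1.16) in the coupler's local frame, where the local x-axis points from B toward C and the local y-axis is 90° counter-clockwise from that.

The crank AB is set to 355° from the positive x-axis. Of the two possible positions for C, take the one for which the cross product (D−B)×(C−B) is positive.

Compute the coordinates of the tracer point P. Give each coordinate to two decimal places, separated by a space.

3.22 2.68

A=(0,0), D=(10.00,0)
B = A + 1.00·(cos355°, sin355°) = (0.9962, -0.0872)
|BD| = 9.0042
circle(B,6.00) ∩ circle(D,5.00): a=5.1129, h=3.1397
  candidates: C₊=(6.0785,3.1019) cross=28.271; C₋=(6.1393,-3.1772) cross=-28.271
  mode + wants cross > 0 → take C=(6.0785,3.1019) (cross=28.271)
ex = (C−B)/|BC| = (0.8471,0.5315); ey = (-0.5315,0.8471)
P = B + 3.35·ex + 1.16·ey = (3.2173,2.6760)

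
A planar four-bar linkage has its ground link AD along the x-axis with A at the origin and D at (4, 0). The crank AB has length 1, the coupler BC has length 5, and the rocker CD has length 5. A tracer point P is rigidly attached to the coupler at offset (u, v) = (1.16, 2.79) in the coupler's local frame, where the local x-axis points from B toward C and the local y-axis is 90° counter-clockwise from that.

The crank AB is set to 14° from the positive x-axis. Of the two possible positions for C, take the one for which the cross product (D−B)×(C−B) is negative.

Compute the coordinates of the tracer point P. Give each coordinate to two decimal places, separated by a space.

A=(0,0), D=(4.00,0)
B = A + 1.00·(cos14°, sin14°) = (0.9703, 0.2419)
|BD| = 3.0393
circle(B,5.00) ∩ circle(D,5.00): a=1.5197, h=4.7635
  candidates: C₊=(2.8643,4.8693) cross=14.478; C₋=(2.1060,-4.6274) cross=-14.478
  mode - wants cross < 0 → take C=(2.1060,-4.6274) (cross=-14.478)
ex = (C−B)/|BC| = (0.2271,-0.9739); ey = (0.9739,0.2271)
P = B + 1.16·ex + 2.79·ey = (3.9509,-0.2540)

3.95 -0.25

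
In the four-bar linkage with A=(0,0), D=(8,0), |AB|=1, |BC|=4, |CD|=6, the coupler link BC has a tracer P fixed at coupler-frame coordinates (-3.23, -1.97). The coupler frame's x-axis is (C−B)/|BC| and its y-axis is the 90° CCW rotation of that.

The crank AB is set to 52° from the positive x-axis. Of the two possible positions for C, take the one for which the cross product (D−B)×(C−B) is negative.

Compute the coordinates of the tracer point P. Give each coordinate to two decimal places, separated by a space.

-2.71 2.59

A=(0,0), D=(8.00,0)
B = A + 1.00·(cos52°, sin52°) = (0.6157, 0.7880)
|BD| = 7.4263
circle(B,4.00) ∩ circle(D,6.00): a=2.3666, h=3.2248
  candidates: C₊=(3.3110,3.7435) cross=23.948; C₋=(2.6267,-2.6697) cross=-23.948
  mode - wants cross < 0 → take C=(2.6267,-2.6697) (cross=-23.948)
ex = (C−B)/|BC| = (0.5028,-0.8644); ey = (0.8644,0.5028)
P = B + -3.23·ex + -1.97·ey = (-2.7112,2.5897)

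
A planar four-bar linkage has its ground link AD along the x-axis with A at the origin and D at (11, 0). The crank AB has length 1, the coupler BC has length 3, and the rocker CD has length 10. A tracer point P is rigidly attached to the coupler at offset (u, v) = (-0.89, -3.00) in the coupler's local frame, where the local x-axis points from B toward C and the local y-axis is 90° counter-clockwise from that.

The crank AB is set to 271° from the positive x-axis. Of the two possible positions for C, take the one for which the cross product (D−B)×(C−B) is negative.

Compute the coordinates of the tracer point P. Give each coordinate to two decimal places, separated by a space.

A=(0,0), D=(11.00,0)
B = A + 1.00·(cos271°, sin271°) = (0.0175, -0.9998)
|BD| = 11.0280
circle(B,3.00) ∩ circle(D,10.00): a=1.3881, h=2.6595
  candidates: C₊=(1.1587,1.7746) cross=29.329; C₋=(1.6410,-3.5226) cross=-29.329
  mode - wants cross < 0 → take C=(1.6410,-3.5226) (cross=-29.329)
ex = (C−B)/|BC| = (0.5412,-0.8409); ey = (0.8409,0.5412)
P = B + -0.89·ex + -3.00·ey = (-2.9869,-1.8750)

-2.99 -1.87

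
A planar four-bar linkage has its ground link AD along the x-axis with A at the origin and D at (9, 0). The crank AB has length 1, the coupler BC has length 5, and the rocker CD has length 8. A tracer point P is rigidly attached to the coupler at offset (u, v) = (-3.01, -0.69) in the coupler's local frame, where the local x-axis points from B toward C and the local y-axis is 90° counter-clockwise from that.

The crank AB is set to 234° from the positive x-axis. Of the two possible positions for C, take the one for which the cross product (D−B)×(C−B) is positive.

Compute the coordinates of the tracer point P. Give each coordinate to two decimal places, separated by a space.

-1.44 -3.78

A=(0,0), D=(9.00,0)
B = A + 1.00·(cos234°, sin234°) = (-0.5878, -0.8090)
|BD| = 9.6219
circle(B,5.00) ∩ circle(D,8.00): a=2.7843, h=4.1530
  candidates: C₊=(1.8375,3.5634) cross=39.960; C₋=(2.5358,-4.7132) cross=-39.960
  mode + wants cross > 0 → take C=(1.8375,3.5634) (cross=39.960)
ex = (C−B)/|BC| = (0.4850,0.8745); ey = (-0.8745,0.4850)
P = B + -3.01·ex + -0.69·ey = (-1.4444,-3.7759)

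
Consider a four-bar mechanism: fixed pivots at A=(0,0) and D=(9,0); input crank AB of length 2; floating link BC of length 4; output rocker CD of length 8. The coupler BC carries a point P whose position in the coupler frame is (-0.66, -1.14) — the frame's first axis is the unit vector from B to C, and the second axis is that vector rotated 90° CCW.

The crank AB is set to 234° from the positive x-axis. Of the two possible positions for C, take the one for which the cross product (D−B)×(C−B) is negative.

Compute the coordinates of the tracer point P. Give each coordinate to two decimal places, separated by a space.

A=(0,0), D=(9.00,0)
B = A + 2.00·(cos234°, sin234°) = (-1.1756, -1.6180)
|BD| = 10.3034
circle(B,4.00) ∩ circle(D,8.00): a=2.8224, h=2.8345
  candidates: C₊=(1.1667,1.6245) cross=29.205; C₋=(2.0569,-3.9741) cross=-29.205
  mode - wants cross < 0 → take C=(2.0569,-3.9741) (cross=-29.205)
ex = (C−B)/|BC| = (0.8081,-0.5890); ey = (0.5890,0.8081)
P = B + -0.66·ex + -1.14·ey = (-2.3804,-2.1505)

-2.38 -2.15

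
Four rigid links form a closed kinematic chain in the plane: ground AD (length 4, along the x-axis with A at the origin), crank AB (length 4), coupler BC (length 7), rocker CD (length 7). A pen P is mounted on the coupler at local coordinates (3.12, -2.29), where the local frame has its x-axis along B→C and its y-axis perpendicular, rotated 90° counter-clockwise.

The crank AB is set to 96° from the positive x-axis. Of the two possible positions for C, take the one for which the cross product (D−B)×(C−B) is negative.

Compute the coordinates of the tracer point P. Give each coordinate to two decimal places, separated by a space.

-3.52 1.66

A=(0,0), D=(4.00,0)
B = A + 4.00·(cos96°, sin96°) = (-0.4181, 3.9781)
|BD| = 5.9452
circle(B,7.00) ∩ circle(D,7.00): a=2.9726, h=6.3375
  candidates: C₊=(6.0316,6.6987) cross=37.677; C₋=(-2.4497,-2.7206) cross=-37.677
  mode - wants cross < 0 → take C=(-2.4497,-2.7206) (cross=-37.677)
ex = (C−B)/|BC| = (-0.2902,-0.9570); ey = (0.9570,-0.2902)
P = B + 3.12·ex + -2.29·ey = (-3.5150,1.6570)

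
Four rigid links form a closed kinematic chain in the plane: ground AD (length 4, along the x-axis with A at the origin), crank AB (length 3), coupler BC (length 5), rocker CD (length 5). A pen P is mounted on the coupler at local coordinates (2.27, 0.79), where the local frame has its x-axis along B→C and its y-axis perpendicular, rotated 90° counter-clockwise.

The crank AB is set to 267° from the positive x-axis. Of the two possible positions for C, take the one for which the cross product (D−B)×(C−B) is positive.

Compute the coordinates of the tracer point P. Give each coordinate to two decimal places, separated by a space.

A=(0,0), D=(4.00,0)
B = A + 3.00·(cos267°, sin267°) = (-0.1570, -2.9959)
|BD| = 5.1241
circle(B,5.00) ∩ circle(D,5.00): a=2.5620, h=4.2937
  candidates: C₊=(-0.5889,1.9854) cross=22.001; C₋=(4.4319,-4.9813) cross=-22.001
  mode + wants cross > 0 → take C=(-0.5889,1.9854) (cross=22.001)
ex = (C−B)/|BC| = (-0.0864,0.9963); ey = (-0.9963,-0.0864)
P = B + 2.27·ex + 0.79·ey = (-1.1401,-0.8026)

-1.14 -0.80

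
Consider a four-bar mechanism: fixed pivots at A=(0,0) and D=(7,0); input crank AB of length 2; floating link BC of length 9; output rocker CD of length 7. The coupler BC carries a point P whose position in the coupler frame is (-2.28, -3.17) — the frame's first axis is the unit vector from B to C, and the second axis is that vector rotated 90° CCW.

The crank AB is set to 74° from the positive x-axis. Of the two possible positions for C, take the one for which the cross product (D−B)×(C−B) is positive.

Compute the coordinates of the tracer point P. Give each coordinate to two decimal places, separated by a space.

A=(0,0), D=(7.00,0)
B = A + 2.00·(cos74°, sin74°) = (0.5513, 1.9225)
|BD| = 6.7292
circle(B,9.00) ∩ circle(D,7.00): a=5.7423, h=6.9301
  candidates: C₊=(8.0341,6.9232) cross=46.634; C₋=(4.0743,-6.3593) cross=-46.634
  mode + wants cross > 0 → take C=(8.0341,6.9232) (cross=46.634)
ex = (C−B)/|BC| = (0.8314,0.5556); ey = (-0.5556,0.8314)
P = B + -2.28·ex + -3.17·ey = (0.4170,-1.9799)

0.42 -1.98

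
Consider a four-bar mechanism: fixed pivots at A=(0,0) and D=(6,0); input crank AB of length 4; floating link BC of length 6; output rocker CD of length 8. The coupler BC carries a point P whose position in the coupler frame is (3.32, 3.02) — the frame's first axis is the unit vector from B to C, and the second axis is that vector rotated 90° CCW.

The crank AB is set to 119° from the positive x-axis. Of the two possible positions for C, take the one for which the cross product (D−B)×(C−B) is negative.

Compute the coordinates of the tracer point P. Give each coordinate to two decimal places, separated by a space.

1.26 0.35

A=(0,0), D=(6.00,0)
B = A + 4.00·(cos119°, sin119°) = (-1.9392, 3.4985)
|BD| = 8.6759
circle(B,6.00) ∩ circle(D,8.00): a=2.7243, h=5.3459
  candidates: C₊=(2.7094,7.2919) cross=46.380; C₋=(-1.6020,-2.4920) cross=-46.380
  mode - wants cross < 0 → take C=(-1.6020,-2.4920) (cross=-46.380)
ex = (C−B)/|BC| = (0.0562,-0.9984); ey = (0.9984,0.0562)
P = B + 3.32·ex + 3.02·ey = (1.2626,0.3535)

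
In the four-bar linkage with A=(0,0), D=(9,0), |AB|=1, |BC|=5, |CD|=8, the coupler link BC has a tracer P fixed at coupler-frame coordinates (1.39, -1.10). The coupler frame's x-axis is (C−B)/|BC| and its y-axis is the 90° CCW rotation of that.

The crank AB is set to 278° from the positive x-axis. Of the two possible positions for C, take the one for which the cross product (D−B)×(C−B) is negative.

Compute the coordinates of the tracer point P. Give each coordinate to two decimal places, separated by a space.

-0.01 -2.76

A=(0,0), D=(9.00,0)
B = A + 1.00·(cos278°, sin278°) = (0.1392, -0.9903)
|BD| = 8.9160
circle(B,5.00) ∩ circle(D,8.00): a=2.2709, h=4.4545
  candidates: C₊=(1.9013,3.6889) cross=39.717; C₋=(2.8908,-5.1650) cross=-39.717
  mode - wants cross < 0 → take C=(2.8908,-5.1650) (cross=-39.717)
ex = (C−B)/|BC| = (0.5503,-0.8350); ey = (0.8350,0.5503)
P = B + 1.39·ex + -1.10·ey = (-0.0143,-2.7562)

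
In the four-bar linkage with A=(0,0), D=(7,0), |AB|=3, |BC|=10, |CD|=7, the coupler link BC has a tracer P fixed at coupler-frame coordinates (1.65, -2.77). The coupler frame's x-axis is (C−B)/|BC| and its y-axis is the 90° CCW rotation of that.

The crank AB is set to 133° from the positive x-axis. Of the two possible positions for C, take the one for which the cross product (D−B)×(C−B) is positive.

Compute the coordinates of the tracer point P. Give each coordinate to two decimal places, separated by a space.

0.73 0.56

A=(0,0), D=(7.00,0)
B = A + 3.00·(cos133°, sin133°) = (-2.0460, 2.1941)
|BD| = 9.3083
circle(B,10.00) ∩ circle(D,7.00): a=7.3936, h=6.7331
  candidates: C₊=(6.7264,6.9946) cross=62.673; C₋=(3.5523,-6.0920) cross=-62.673
  mode + wants cross > 0 → take C=(6.7264,6.9946) (cross=62.673)
ex = (C−B)/|BC| = (0.8772,0.4801); ey = (-0.4801,0.8772)
P = B + 1.65·ex + -2.77·ey = (0.7312,0.5562)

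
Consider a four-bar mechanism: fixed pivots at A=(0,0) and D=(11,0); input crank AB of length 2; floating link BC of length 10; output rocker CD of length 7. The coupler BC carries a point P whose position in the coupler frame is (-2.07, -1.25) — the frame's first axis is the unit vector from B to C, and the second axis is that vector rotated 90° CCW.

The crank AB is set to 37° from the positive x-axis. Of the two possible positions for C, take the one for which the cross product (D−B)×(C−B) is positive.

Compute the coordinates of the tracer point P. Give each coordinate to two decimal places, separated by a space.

0.61 -1.00

A=(0,0), D=(11.00,0)
B = A + 2.00·(cos37°, sin37°) = (1.5973, 1.2036)
|BD| = 9.4795
circle(B,10.00) ∩ circle(D,7.00): a=7.4298, h=6.6932
  candidates: C₊=(9.8167,6.8993) cross=63.448; C₋=(8.1170,-6.3788) cross=-63.448
  mode + wants cross > 0 → take C=(9.8167,6.8993) (cross=63.448)
ex = (C−B)/|BC| = (0.8219,0.5696); ey = (-0.5696,0.8219)
P = B + -2.07·ex + -1.25·ey = (0.6078,-1.0028)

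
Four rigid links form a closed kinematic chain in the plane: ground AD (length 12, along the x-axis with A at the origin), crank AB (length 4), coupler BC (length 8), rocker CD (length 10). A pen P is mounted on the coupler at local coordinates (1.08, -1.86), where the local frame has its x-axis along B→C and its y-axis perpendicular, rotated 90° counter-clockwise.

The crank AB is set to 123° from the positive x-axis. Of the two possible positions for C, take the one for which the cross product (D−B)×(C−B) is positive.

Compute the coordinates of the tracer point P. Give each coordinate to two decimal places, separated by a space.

A=(0,0), D=(12.00,0)
B = A + 4.00·(cos123°, sin123°) = (-2.1786, 3.3547)
|BD| = 14.5700
circle(B,8.00) ∩ circle(D,10.00): a=6.0496, h=5.2347
  candidates: C₊=(4.9138,7.0559) cross=76.270; C₋=(2.5032,-3.1323) cross=-76.270
  mode + wants cross > 0 → take C=(4.9138,7.0559) (cross=76.270)
ex = (C−B)/|BC| = (0.8865,0.4626); ey = (-0.4626,0.8865)
P = B + 1.08·ex + -1.86·ey = (-0.3606,2.2054)

-0.36 2.21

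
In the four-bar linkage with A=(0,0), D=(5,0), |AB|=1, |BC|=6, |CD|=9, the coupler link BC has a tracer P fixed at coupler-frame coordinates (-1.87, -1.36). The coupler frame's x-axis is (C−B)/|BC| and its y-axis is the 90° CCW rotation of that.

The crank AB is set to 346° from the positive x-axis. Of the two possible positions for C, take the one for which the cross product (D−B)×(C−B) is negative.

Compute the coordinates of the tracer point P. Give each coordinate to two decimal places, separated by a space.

0.84 2.07

A=(0,0), D=(5.00,0)
B = A + 1.00·(cos346°, sin346°) = (0.9703, -0.2419)
|BD| = 4.0370
circle(B,6.00) ∩ circle(D,9.00): a=-3.5550, h=4.8334
  candidates: C₊=(-2.8680,4.3698) cross=19.512; C₋=(-2.2887,-5.2797) cross=-19.512
  mode - wants cross < 0 → take C=(-2.2887,-5.2797) (cross=-19.512)
ex = (C−B)/|BC| = (-0.5432,-0.8396); ey = (0.8396,-0.5432)
P = B + -1.87·ex + -1.36·ey = (0.8441,2.0669)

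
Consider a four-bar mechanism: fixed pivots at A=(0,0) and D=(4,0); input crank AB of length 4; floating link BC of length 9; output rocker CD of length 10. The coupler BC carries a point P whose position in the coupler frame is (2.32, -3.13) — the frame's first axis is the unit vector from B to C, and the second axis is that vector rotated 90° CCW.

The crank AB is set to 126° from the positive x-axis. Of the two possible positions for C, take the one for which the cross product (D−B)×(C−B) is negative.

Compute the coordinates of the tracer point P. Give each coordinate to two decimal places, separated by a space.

-5.91 1.66

A=(0,0), D=(4.00,0)
B = A + 4.00·(cos126°, sin126°) = (-2.3511, 3.2361)
|BD| = 7.1281
circle(B,9.00) ∩ circle(D,10.00): a=2.2313, h=8.7190
  candidates: C₊=(3.5953,9.9918) cross=62.150; C₋=(-4.3214,-5.5456) cross=-62.150
  mode - wants cross < 0 → take C=(-4.3214,-5.5456) (cross=-62.150)
ex = (C−B)/|BC| = (-0.2189,-0.9757); ey = (0.9757,-0.2189)
P = B + 2.32·ex + -3.13·ey = (-5.9131,1.6576)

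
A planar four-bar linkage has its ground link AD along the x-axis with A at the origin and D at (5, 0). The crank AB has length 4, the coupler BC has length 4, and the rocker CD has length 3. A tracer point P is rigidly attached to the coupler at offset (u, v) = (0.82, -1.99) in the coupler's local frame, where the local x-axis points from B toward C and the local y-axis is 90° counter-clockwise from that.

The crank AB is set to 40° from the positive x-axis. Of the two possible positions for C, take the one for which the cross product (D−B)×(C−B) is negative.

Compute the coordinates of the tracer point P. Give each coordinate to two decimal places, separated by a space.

0.96 2.13

A=(0,0), D=(5.00,0)
B = A + 4.00·(cos40°, sin40°) = (3.0642, 2.5712)
|BD| = 3.2184
circle(B,4.00) ∩ circle(D,3.00): a=2.6967, h=2.9543
  candidates: C₊=(7.0463,2.1937) cross=9.508; C₋=(2.3261,-1.3602) cross=-9.508
  mode - wants cross < 0 → take C=(2.3261,-1.3602) (cross=-9.508)
ex = (C−B)/|BC| = (-0.1845,-0.9828); ey = (0.9828,-0.1845)
P = B + 0.82·ex + -1.99·ey = (0.9570,2.1324)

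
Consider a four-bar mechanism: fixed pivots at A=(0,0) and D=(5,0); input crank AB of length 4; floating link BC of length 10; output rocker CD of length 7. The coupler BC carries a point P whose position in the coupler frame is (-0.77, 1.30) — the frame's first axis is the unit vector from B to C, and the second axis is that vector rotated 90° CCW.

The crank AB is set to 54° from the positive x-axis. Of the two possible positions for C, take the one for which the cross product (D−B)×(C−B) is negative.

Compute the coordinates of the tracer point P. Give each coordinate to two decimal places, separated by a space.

A=(0,0), D=(5.00,0)
B = A + 4.00·(cos54°, sin54°) = (2.3511, 3.2361)
|BD| = 4.1819
circle(B,10.00) ∩ circle(D,7.00): a=8.1886, h=5.7399
  candidates: C₊=(11.9795,0.5352) cross=24.004; C₋=(3.0962,-6.7361) cross=-24.004
  mode - wants cross < 0 → take C=(3.0962,-6.7361) (cross=-24.004)
ex = (C−B)/|BC| = (0.0745,-0.9972); ey = (0.9972,0.0745)
P = B + -0.77·ex + 1.30·ey = (3.5902,4.1008)

3.59 4.10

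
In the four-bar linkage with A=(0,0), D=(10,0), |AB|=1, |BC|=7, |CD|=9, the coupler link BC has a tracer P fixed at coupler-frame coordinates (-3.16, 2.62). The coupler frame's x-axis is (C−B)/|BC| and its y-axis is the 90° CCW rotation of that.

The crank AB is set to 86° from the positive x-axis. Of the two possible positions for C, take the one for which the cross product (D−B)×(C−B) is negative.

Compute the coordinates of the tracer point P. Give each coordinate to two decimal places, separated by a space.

A=(0,0), D=(10.00,0)
B = A + 1.00·(cos86°, sin86°) = (0.0698, 0.9976)
|BD| = 9.9802
circle(B,7.00) ∩ circle(D,9.00): a=3.3869, h=6.1261
  candidates: C₊=(4.0521,6.7544) cross=61.139; C₋=(2.8274,-5.4364) cross=-61.139
  mode - wants cross < 0 → take C=(2.8274,-5.4364) (cross=-61.139)
ex = (C−B)/|BC| = (0.3940,-0.9191); ey = (0.9191,0.3940)
P = B + -3.16·ex + 2.62·ey = (1.2330,4.9342)

1.23 4.93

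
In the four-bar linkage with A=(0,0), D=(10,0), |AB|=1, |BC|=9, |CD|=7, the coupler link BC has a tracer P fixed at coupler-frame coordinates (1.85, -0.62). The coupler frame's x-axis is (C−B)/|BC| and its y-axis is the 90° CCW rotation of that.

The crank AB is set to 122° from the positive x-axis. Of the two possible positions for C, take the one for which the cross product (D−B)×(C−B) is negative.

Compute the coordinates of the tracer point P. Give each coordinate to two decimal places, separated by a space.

A=(0,0), D=(10.00,0)
B = A + 1.00·(cos122°, sin122°) = (-0.5299, 0.8480)
|BD| = 10.5640
circle(B,9.00) ∩ circle(D,7.00): a=6.7966, h=5.8997
  candidates: C₊=(6.7183,6.1831) cross=62.325; C₋=(5.7711,-5.5782) cross=-62.325
  mode - wants cross < 0 → take C=(5.7711,-5.5782) (cross=-62.325)
ex = (C−B)/|BC| = (0.7001,-0.7140); ey = (0.7140,0.7001)
P = B + 1.85·ex + -0.62·ey = (0.3226,-0.9070)

0.32 -0.91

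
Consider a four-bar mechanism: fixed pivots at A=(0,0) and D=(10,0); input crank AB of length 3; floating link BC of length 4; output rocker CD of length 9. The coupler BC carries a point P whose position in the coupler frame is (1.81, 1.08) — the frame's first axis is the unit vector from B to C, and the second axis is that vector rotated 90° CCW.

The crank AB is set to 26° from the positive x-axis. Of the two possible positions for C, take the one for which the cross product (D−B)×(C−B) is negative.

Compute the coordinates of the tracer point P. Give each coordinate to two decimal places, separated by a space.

3.10 -0.75

A=(0,0), D=(10.00,0)
B = A + 3.00·(cos26°, sin26°) = (2.6964, 1.3151)
|BD| = 7.4211
circle(B,4.00) ∩ circle(D,9.00): a=-0.6689, h=3.9437
  candidates: C₊=(2.7370,5.3149) cross=29.266; C₋=(1.3392,-2.4476) cross=-29.266
  mode - wants cross < 0 → take C=(1.3392,-2.4476) (cross=-29.266)
ex = (C−B)/|BC| = (-0.3393,-0.9407); ey = (0.9407,-0.3393)
P = B + 1.81·ex + 1.08·ey = (3.0982,-0.7540)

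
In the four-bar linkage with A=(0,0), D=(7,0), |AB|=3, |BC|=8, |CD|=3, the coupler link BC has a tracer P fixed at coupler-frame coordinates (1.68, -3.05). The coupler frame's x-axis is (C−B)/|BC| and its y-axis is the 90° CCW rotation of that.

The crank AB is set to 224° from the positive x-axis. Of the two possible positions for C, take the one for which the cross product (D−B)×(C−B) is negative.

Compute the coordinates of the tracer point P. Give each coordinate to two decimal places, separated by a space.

A=(0,0), D=(7.00,0)
B = A + 3.00·(cos224°, sin224°) = (-2.1580, -2.0840)
|BD| = 9.3921
circle(B,8.00) ∩ circle(D,3.00): a=7.6240, h=2.4236
  candidates: C₊=(4.7382,1.9709) cross=22.763; C₋=(5.8137,-2.7555) cross=-22.763
  mode - wants cross < 0 → take C=(5.8137,-2.7555) (cross=-22.763)
ex = (C−B)/|BC| = (0.9965,-0.0839); ey = (0.0839,0.9965)
P = B + 1.68·ex + -3.05·ey = (-0.7400,-5.2642)

-0.74 -5.26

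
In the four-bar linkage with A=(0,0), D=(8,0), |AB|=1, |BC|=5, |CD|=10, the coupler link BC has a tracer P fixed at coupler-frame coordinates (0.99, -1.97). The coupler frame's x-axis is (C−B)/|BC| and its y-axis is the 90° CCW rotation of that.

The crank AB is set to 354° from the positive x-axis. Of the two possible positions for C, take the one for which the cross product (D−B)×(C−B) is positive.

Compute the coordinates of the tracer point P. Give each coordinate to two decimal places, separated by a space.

2.43 1.57

A=(0,0), D=(8.00,0)
B = A + 1.00·(cos354°, sin354°) = (0.9945, -0.1045)
|BD| = 7.0063
circle(B,5.00) ∩ circle(D,10.00): a=-1.8492, h=4.6455
  candidates: C₊=(-0.9238,4.5128) cross=32.547; C₋=(-0.7852,-4.7771) cross=-32.547
  mode + wants cross > 0 → take C=(-0.9238,4.5128) (cross=32.547)
ex = (C−B)/|BC| = (-0.3837,0.9235); ey = (-0.9235,-0.3837)
P = B + 0.99·ex + -1.97·ey = (2.4339,1.5655)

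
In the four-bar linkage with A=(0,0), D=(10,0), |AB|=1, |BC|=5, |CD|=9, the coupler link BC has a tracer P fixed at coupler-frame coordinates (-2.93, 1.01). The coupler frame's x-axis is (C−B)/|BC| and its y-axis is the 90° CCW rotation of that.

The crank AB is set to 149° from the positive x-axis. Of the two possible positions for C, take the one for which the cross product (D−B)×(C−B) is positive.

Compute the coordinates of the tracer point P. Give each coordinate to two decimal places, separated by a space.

-3.44 -1.19

A=(0,0), D=(10.00,0)
B = A + 1.00·(cos149°, sin149°) = (-0.8572, 0.5150)
|BD| = 10.8694
circle(B,5.00) ∩ circle(D,9.00): a=2.8586, h=4.1022
  candidates: C₊=(2.1926,4.4772) cross=44.589; C₋=(1.8039,-3.7180) cross=-44.589
  mode + wants cross > 0 → take C=(2.1926,4.4772) (cross=44.589)
ex = (C−B)/|BC| = (0.6100,0.7924); ey = (-0.7924,0.6100)
P = B + -2.93·ex + 1.01·ey = (-3.4447,-1.1907)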